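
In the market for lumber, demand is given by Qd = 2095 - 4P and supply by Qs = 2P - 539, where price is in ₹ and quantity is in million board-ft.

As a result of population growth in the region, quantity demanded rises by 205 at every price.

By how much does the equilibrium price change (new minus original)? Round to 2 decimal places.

Before the shock: 2095 - 4P = 2P - 539 ⇒ 2634 = 6P ⇒ P = 439, Q = 339.
The new curves are Qd = 2300 - 4P (demand) and Qs = 2P - 539 (supply).
New equilibrium: 2300 - 4P = 2P - 539 ⇒ 2839 = 6P ⇒ P = 2839/6 ≈ 473.1667, Q = 1222/3 ≈ 407.3333.
ΔP = 473.1667 − 439 = +34.17.

+34.17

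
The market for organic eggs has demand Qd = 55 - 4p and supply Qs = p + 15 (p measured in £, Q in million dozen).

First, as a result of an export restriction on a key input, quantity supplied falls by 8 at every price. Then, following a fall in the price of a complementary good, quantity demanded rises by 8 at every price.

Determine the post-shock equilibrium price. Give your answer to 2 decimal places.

11.20

Initially, 55 - 4p = p + 15, so 40 = 5p and p = 8, Q = 23.
The new curves are Qd = 63 - 4p (demand) and Qs = p + 7 (supply).
New equilibrium: 63 - 4p = p + 7 ⇒ 56 = 5p ⇒ p = 11.2, Q = 18.2.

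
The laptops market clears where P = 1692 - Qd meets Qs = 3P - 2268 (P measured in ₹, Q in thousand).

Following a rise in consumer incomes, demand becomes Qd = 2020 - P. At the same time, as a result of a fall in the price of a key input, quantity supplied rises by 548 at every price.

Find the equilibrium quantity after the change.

1085

Before the shock: 1692 - P = 3P - 2268 ⇒ 3960 = 4P ⇒ P = 990, Q = 702.
With the change applied: demand Qd = 2020 - P, supply Qs = 3P - 1720.
New equilibrium: 2020 - P = 3P - 1720 ⇒ 3740 = 4P ⇒ P = 935, Q = 1085.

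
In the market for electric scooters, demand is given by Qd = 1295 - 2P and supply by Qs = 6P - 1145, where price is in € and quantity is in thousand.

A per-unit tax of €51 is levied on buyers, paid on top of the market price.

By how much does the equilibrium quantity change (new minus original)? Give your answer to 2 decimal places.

-76.50

Original equilibrium: 1295 - 2P = 6P - 1145 gives 2440 = 8P, so P = 305 and Q = 685.
Since buyers pay the price plus the tax, the effective demand curve becomes Qd = 1193 - 2P.
New equilibrium: 1193 - 2P = 6P - 1145 ⇒ 2338 = 8P ⇒ P = 292.25, Q = 608.5.
ΔQ = 608.5 − 685 = -76.50.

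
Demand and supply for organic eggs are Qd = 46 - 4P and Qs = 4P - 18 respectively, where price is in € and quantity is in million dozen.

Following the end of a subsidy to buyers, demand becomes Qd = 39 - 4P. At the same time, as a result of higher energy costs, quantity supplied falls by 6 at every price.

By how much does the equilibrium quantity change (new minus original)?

Original equilibrium: 46 - 4P = 4P - 18 gives 64 = 8P, so P = 8 and Q = 14.
After the shift, demand is Qd = 39 - 4P and supply is Qs = 4P - 24.
Equate the new curves: 39 - 4P = 4P - 24, giving 63 = 8P, P = 7.875, Q = 7.5.
ΔQ = 7.5 − 14 = -6.5.

-6.5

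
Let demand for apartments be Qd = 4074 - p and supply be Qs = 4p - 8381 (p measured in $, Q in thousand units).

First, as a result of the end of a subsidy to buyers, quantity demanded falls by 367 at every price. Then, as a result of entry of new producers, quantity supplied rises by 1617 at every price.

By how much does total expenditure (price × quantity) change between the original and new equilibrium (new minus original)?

-565727.24

Solve the original market: 4074 - p = 4p - 8381, hence p = 2491 and Q = 1583.
The new curves are Qd = 3707 - p (demand) and Qs = 4p - 6764 (supply).
Equate the new curves: 3707 - p = 4p - 6764, giving 10471 = 5p, p = 2094.2, Q = 1612.8.
Expenditure moves from 2491×1583 = 3943253 to 2094.2×1612.8 = 3377525.76; change = -565727.24.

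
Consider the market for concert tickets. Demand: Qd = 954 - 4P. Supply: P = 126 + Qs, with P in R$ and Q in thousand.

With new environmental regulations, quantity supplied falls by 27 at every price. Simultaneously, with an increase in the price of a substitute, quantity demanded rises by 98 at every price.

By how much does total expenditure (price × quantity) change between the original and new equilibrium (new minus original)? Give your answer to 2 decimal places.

Initially, 954 - 4P = P - 126, so 1080 = 5P and P = 216, Q = 90.
The new curves are Qd = 1052 - 4P (demand) and Qs = P - 153 (supply).
Equate the new curves: 1052 - 4P = P - 153, giving 1205 = 5P, P = 241, Q = 88.
Expenditure moves from 216×90 = 19440 to 241×88 = 21208; change = +1768.00.

+1768.00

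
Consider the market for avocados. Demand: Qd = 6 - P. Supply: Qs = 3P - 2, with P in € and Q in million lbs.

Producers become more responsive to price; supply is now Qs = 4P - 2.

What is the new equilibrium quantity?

4.4

Solve the original market: 6 - P = 3P - 2, hence P = 2 and Q = 4.
The new curves are Qd = 6 - P (demand) and Qs = 4P - 2 (supply).
Setting them equal: 6 - P = 4P - 2 → 8 = 5P, so P = 1.6 and Q = 4.4.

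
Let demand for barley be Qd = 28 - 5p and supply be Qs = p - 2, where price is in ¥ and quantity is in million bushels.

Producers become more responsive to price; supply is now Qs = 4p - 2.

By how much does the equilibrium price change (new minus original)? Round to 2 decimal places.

Original equilibrium: 28 - 5p = p - 2 gives 30 = 6p, so p = 5 and Q = 3.
With the change applied: demand Qd = 28 - 5p, supply Qs = 4p - 2.
Clearing the new market: 28 - 5p = 4p - 2, so p = 10/3 ≈ 3.3333 and Q = 34/3 ≈ 11.3333.
Δp = 3.3333 − 5 = -1.67.

-1.67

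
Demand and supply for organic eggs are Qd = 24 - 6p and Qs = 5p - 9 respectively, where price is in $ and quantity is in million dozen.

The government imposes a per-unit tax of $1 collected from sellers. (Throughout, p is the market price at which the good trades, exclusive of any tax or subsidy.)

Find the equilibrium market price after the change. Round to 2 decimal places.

3.45

Before the shock: 24 - 6p = 5p - 9 ⇒ 33 = 11p ⇒ p = 3, Q = 6.
Since sellers keep the price net of the tax, the effective supply curve becomes Qs = 5p - 14.
Equate the new curves: 24 - 6p = 5p - 14, giving 38 = 11p, p = 38/11 ≈ 3.4545, Q = 36/11 ≈ 3.2727.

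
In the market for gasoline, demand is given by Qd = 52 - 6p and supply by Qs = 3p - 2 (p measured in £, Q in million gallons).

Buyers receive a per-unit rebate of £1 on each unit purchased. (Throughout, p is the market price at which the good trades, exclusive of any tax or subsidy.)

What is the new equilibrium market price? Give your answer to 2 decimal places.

6.67

Before the shock: 52 - 6p = 3p - 2 ⇒ 54 = 9p ⇒ p = 6, Q = 16.
Since buyers' out-of-pocket price is the market price minus the rebate, the effective demand curve becomes Qd = 58 - 6p.
Clearing the new market: 58 - 6p = 3p - 2, so p = 20/3 ≈ 6.6667 and Q = 18.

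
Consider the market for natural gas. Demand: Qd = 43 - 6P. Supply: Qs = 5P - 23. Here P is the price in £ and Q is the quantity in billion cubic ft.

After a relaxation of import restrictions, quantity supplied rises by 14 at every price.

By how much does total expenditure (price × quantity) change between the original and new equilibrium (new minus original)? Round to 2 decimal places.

Initially, 43 - 6P = 5P - 23, so 66 = 11P and P = 6, Q = 7.
With the change applied: demand Qd = 43 - 6P, supply Qs = 5P - 9.
New equilibrium: 43 - 6P = 5P - 9 ⇒ 52 = 11P ⇒ P = 52/11 ≈ 4.7273, Q = 161/11 ≈ 14.6364.
Expenditure moves from 6×7 = 42 to 4.7273×14.6364 = 69.1901; change = +27.19.

+27.19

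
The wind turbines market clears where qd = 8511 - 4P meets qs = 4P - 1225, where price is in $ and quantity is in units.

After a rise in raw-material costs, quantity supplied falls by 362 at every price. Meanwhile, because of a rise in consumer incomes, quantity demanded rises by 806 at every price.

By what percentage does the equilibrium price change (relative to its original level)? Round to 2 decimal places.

Before the shock: 8511 - 4P = 4P - 1225 ⇒ 9736 = 8P ⇒ P = 1217, q = 3643.
The new curves are qd = 9317 - 4P (demand) and qs = 4P - 1587 (supply).
New equilibrium: 9317 - 4P = 4P - 1587 ⇒ 10904 = 8P ⇒ P = 1363, q = 3865.
%ΔP = (1363 − 1217) / 1217 × 100 = +12.00%.

+12.00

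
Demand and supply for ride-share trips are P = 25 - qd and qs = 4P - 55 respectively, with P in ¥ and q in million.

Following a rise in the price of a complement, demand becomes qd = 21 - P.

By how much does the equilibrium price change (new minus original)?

Original equilibrium: 25 - P = 4P - 55 gives 80 = 5P, so P = 16 and q = 9.
The shock moves the curves to qd = 21 - P and qs = 4P - 55.
Setting them equal: 21 - P = 4P - 55 → 76 = 5P, so P = 15.2 and q = 5.8.
ΔP = 15.2 − 16 = -0.8.

-0.8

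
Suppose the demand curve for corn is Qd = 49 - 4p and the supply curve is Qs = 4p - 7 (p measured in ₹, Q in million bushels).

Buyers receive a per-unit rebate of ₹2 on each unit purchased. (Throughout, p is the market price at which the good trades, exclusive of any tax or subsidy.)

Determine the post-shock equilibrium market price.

Before the shock: 49 - 4p = 4p - 7 ⇒ 56 = 8p ⇒ p = 7, Q = 21.
Since buyers' out-of-pocket price is the market price minus the rebate, the effective demand curve becomes Qd = 57 - 4p.
Equate the new curves: 57 - 4p = 4p - 7, giving 64 = 8p, p = 8, Q = 25.

8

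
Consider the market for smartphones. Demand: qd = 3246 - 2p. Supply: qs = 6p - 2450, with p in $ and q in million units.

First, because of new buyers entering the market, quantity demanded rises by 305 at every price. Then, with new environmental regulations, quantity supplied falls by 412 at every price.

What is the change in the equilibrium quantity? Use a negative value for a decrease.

Before the shock: 3246 - 2p = 6p - 2450 ⇒ 5696 = 8p ⇒ p = 712, q = 1822.
The new curves are qd = 3551 - 2p (demand) and qs = 6p - 2862 (supply).
Equate the new curves: 3551 - 2p = 6p - 2862, giving 6413 = 8p, p = 801.625, q = 1947.75.
Δq = 1947.75 − 1822 = +125.75.

+125.75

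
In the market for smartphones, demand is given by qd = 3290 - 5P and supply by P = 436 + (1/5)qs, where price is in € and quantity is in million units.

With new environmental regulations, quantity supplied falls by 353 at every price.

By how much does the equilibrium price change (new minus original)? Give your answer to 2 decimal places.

+35.30

Before the shock: 3290 - 5P = 5P - 2180 ⇒ 5470 = 10P ⇒ P = 547, q = 555.
With the change applied: demand qd = 3290 - 5P, supply qs = 5P - 2533.
Clearing the new market: 3290 - 5P = 5P - 2533, so P = 582.3 and q = 378.5.
ΔP = 582.3 − 547 = +35.30.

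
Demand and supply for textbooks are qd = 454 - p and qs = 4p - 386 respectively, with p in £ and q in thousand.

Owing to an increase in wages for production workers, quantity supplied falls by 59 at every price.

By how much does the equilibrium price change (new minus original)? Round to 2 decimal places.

Initially, 454 - p = 4p - 386, so 840 = 5p and p = 168, q = 286.
The shock moves the curves to qd = 454 - p and qs = 4p - 445.
Setting them equal: 454 - p = 4p - 445 → 899 = 5p, so p = 179.8 and q = 274.2.
Δp = 179.8 − 168 = +11.80.

+11.80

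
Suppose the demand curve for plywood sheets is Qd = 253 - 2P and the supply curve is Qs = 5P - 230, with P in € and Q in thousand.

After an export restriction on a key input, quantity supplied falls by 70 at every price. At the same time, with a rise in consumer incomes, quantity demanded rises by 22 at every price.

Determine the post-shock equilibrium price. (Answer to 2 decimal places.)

82.14

Original equilibrium: 253 - 2P = 5P - 230 gives 483 = 7P, so P = 69 and Q = 115.
After the shift, demand is Qd = 275 - 2P and supply is Qs = 5P - 300.
New equilibrium: 275 - 2P = 5P - 300 ⇒ 575 = 7P ⇒ P = 575/7 ≈ 82.1429, Q = 775/7 ≈ 110.7143.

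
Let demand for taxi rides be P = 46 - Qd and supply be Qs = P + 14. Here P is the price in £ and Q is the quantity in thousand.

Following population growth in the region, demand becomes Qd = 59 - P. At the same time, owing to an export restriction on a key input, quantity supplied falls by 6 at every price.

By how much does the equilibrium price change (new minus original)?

+9.5

Solve the original market: 46 - P = P + 14, hence P = 16 and Q = 30.
The new curves are Qd = 59 - P (demand) and Qs = P + 8 (supply).
Setting them equal: 59 - P = P + 8 → 51 = 2P, so P = 25.5 and Q = 33.5.
ΔP = 25.5 − 16 = +9.5.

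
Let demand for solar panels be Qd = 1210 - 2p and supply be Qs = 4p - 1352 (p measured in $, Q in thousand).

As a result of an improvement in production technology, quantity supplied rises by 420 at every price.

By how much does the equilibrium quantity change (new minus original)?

Before the shock: 1210 - 2p = 4p - 1352 ⇒ 2562 = 6p ⇒ p = 427, Q = 356.
The shock moves the curves to Qd = 1210 - 2p and Qs = 4p - 932.
Clearing the new market: 1210 - 2p = 4p - 932, so p = 357 and Q = 496.
ΔQ = 496 − 356 = +140.

+140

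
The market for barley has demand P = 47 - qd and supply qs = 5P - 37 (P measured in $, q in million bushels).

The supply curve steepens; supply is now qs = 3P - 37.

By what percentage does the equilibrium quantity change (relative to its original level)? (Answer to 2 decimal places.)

-21.21

Initially, 47 - P = 5P - 37, so 84 = 6P and P = 14, q = 33.
The shock moves the curves to qd = 47 - P and qs = 3P - 37.
Equate the new curves: 47 - P = 3P - 37, giving 84 = 4P, P = 21, q = 26.
%Δq = (26 − 33) / 33 × 100 = -21.21%.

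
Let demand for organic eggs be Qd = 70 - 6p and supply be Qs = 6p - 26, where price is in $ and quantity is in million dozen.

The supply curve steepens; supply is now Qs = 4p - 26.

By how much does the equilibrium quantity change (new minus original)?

-9.6

Before the shock: 70 - 6p = 6p - 26 ⇒ 96 = 12p ⇒ p = 8, Q = 22.
The shock moves the curves to Qd = 70 - 6p and Qs = 4p - 26.
Clearing the new market: 70 - 6p = 4p - 26, so p = 9.6 and Q = 12.4.
ΔQ = 12.4 − 22 = -9.6.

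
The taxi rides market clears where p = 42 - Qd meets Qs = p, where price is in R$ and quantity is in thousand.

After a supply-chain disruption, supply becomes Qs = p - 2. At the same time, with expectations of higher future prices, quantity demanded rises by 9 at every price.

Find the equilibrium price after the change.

Initially, 42 - p = p, so 42 = 2p and p = 21, Q = 21.
After the shift, demand is Qd = 51 - p and supply is Qs = p - 2.
New equilibrium: 51 - p = p - 2 ⇒ 53 = 2p ⇒ p = 26.5, Q = 24.5.

26.5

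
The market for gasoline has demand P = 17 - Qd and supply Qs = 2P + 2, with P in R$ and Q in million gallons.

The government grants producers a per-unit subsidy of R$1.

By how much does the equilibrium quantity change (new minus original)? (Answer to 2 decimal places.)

Original equilibrium: 17 - P = 2P + 2 gives 15 = 3P, so P = 5 and Q = 12.
Since sellers receive the price plus the subsidy, the effective supply curve becomes Qs = 2P + 4.
Setting them equal: 17 - P = 2P + 4 → 13 = 3P, so P = 13/3 ≈ 4.3333 and Q = 38/3 ≈ 12.6667.
ΔQ = 12.6667 − 12 = +0.67.

+0.67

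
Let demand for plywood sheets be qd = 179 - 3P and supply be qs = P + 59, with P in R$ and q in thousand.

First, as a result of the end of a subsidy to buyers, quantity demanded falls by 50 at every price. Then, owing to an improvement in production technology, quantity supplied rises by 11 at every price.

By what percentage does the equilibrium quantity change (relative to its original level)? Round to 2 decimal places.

-4.78

Solve the original market: 179 - 3P = P + 59, hence P = 30 and q = 89.
The new curves are qd = 129 - 3P (demand) and qs = P + 70 (supply).
Setting them equal: 129 - 3P = P + 70 → 59 = 4P, so P = 14.75 and q = 84.75.
%Δq = (84.75 − 89) / 89 × 100 = -4.78%.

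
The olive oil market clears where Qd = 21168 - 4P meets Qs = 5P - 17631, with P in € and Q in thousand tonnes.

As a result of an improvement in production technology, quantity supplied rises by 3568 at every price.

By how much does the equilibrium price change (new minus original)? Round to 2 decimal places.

Solve the original market: 21168 - 4P = 5P - 17631, hence P = 4311 and Q = 3924.
After the shift, demand is Qd = 21168 - 4P and supply is Qs = 5P - 14063.
Clearing the new market: 21168 - 4P = 5P - 14063, so P = 35231/9 ≈ 3914.5556 and Q = 49588/9 ≈ 5509.7778.
ΔP = 3914.5556 − 4311 = -396.44.

-396.44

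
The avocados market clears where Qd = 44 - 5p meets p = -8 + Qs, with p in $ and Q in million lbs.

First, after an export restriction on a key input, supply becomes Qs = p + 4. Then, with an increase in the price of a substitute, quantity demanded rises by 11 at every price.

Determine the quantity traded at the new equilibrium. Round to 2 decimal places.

12.50

Before the shock: 44 - 5p = p + 8 ⇒ 36 = 6p ⇒ p = 6, Q = 14.
After the shift, demand is Qd = 55 - 5p and supply is Qs = p + 4.
Clearing the new market: 55 - 5p = p + 4, so p = 8.5 and Q = 12.5.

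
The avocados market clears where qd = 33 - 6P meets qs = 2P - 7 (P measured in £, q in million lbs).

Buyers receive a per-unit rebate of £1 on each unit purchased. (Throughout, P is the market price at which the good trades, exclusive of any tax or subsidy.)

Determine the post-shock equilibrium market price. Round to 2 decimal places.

5.75

Initially, 33 - 6P = 2P - 7, so 40 = 8P and P = 5, q = 3.
Since buyers' out-of-pocket price is the market price minus the rebate, the effective demand curve becomes qd = 39 - 6P.
Equate the new curves: 39 - 6P = 2P - 7, giving 46 = 8P, P = 5.75, q = 4.5.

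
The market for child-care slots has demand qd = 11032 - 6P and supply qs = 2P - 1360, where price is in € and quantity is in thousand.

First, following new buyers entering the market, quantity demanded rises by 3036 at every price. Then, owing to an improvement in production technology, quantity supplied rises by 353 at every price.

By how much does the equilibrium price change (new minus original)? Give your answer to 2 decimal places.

Original equilibrium: 11032 - 6P = 2P - 1360 gives 12392 = 8P, so P = 1549 and q = 1738.
The new curves are qd = 14068 - 6P (demand) and qs = 2P - 1007 (supply).
Clearing the new market: 14068 - 6P = 2P - 1007, so P = 1884.375 and q = 2761.75.
ΔP = 1884.375 − 1549 = +335.38.

+335.38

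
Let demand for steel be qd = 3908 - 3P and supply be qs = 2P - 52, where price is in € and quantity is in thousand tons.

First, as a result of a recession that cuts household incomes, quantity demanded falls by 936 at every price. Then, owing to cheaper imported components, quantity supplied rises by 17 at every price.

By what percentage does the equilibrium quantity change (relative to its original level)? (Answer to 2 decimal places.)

-23.77

Initially, 3908 - 3P = 2P - 52, so 3960 = 5P and P = 792, q = 1532.
The shock moves the curves to qd = 2972 - 3P and qs = 2P - 35.
Equate the new curves: 2972 - 3P = 2P - 35, giving 3007 = 5P, P = 601.4, q = 1167.8.
%Δq = (1167.8 − 1532) / 1532 × 100 = -23.77%.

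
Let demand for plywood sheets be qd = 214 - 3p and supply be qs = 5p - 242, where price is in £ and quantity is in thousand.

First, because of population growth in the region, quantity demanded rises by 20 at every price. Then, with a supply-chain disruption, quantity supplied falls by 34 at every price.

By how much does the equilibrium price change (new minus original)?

+6.75

Before the shock: 214 - 3p = 5p - 242 ⇒ 456 = 8p ⇒ p = 57, q = 43.
The shock moves the curves to qd = 234 - 3p and qs = 5p - 276.
Clearing the new market: 234 - 3p = 5p - 276, so p = 63.75 and q = 42.75.
Δp = 63.75 − 57 = +6.75.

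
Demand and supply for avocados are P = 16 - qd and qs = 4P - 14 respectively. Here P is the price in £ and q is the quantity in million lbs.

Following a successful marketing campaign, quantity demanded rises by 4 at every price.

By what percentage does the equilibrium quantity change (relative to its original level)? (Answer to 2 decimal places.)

Original equilibrium: 16 - P = 4P - 14 gives 30 = 5P, so P = 6 and q = 10.
After the shift, demand is qd = 20 - P and supply is qs = 4P - 14.
Setting them equal: 20 - P = 4P - 14 → 34 = 5P, so P = 6.8 and q = 13.2.
%Δq = (13.2 − 10) / 10 × 100 = +32.00%.

+32.00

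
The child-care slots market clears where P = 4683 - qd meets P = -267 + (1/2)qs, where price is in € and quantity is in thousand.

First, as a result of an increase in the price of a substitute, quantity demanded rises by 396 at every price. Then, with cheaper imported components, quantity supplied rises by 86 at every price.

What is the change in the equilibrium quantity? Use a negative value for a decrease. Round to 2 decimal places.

Initially, 4683 - P = 2P + 534, so 4149 = 3P and P = 1383, q = 3300.
After the shift, demand is qd = 5079 - P and supply is qs = 2P + 620.
New equilibrium: 5079 - P = 2P + 620 ⇒ 4459 = 3P ⇒ P = 4459/3 ≈ 1486.3333, q = 10778/3 ≈ 3592.6667.
Δq = 3592.6667 − 3300 = +292.67.

+292.67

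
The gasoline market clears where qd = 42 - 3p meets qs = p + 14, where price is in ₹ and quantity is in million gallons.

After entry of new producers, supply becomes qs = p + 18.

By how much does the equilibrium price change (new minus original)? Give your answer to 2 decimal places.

-1.00

Original equilibrium: 42 - 3p = p + 14 gives 28 = 4p, so p = 7 and q = 21.
The new curves are qd = 42 - 3p (demand) and qs = p + 18 (supply).
Setting them equal: 42 - 3p = p + 18 → 24 = 4p, so p = 6 and q = 24.
Δp = 6 − 7 = -1.00.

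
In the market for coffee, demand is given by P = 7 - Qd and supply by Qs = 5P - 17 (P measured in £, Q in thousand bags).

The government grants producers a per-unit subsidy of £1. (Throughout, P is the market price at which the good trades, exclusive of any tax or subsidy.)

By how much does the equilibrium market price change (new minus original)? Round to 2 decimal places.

-0.83

Initially, 7 - P = 5P - 17, so 24 = 6P and P = 4, Q = 3.
Since sellers receive the price plus the subsidy, the effective supply curve becomes Qs = 5P - 12.
Setting them equal: 7 - P = 5P - 12 → 19 = 6P, so P = 19/6 ≈ 3.1667 and Q = 23/6 ≈ 3.8333.
ΔP = 3.1667 − 4 = -0.83.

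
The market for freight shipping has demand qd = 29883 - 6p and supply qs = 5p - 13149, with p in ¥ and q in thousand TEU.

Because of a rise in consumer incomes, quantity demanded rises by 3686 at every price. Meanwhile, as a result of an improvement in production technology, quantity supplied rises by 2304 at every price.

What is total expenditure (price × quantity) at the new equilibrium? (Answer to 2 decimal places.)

37724370.66

Solve the original market: 29883 - 6p = 5p - 13149, hence p = 3912 and q = 6411.
The new curves are qd = 33569 - 6p (demand) and qs = 5p - 10845 (supply).
New equilibrium: 33569 - 6p = 5p - 10845 ⇒ 44414 = 11p ⇒ p = 44414/11 ≈ 4037.6364, q = 102775/11 ≈ 9343.1818.
New expenditure = 4037.6364 × 9343.1818 = 37724370.66.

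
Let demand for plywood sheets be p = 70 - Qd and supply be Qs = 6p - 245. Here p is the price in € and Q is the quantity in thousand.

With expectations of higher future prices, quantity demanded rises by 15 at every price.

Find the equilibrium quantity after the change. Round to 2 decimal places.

37.86

Initially, 70 - p = 6p - 245, so 315 = 7p and p = 45, Q = 25.
The new curves are Qd = 85 - p (demand) and Qs = 6p - 245 (supply).
New equilibrium: 85 - p = 6p - 245 ⇒ 330 = 7p ⇒ p = 330/7 ≈ 47.1429, Q = 265/7 ≈ 37.8571.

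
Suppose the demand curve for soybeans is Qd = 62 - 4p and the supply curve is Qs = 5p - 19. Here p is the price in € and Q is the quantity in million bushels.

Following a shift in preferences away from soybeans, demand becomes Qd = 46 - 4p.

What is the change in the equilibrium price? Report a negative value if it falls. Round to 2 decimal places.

Before the shock: 62 - 4p = 5p - 19 ⇒ 81 = 9p ⇒ p = 9, Q = 26.
With the change applied: demand Qd = 46 - 4p, supply Qs = 5p - 19.
New equilibrium: 46 - 4p = 5p - 19 ⇒ 65 = 9p ⇒ p = 65/9 ≈ 7.2222, Q = 154/9 ≈ 17.1111.
Δp = 7.2222 − 9 = -1.78.

-1.78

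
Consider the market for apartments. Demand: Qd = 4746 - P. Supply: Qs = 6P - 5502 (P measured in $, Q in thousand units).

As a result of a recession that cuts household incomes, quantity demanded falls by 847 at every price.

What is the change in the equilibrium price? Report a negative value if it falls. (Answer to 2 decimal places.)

-121.00

Solve the original market: 4746 - P = 6P - 5502, hence P = 1464 and Q = 3282.
With the change applied: demand Qd = 3899 - P, supply Qs = 6P - 5502.
New equilibrium: 3899 - P = 6P - 5502 ⇒ 9401 = 7P ⇒ P = 1343, Q = 2556.
ΔP = 1343 − 1464 = -121.00.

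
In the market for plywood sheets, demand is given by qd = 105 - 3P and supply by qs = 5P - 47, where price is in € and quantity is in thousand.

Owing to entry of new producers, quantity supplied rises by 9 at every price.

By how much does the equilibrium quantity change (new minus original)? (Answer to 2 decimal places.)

Initially, 105 - 3P = 5P - 47, so 152 = 8P and P = 19, q = 48.
With the change applied: demand qd = 105 - 3P, supply qs = 5P - 38.
Equate the new curves: 105 - 3P = 5P - 38, giving 143 = 8P, P = 17.875, q = 51.375.
Δq = 51.375 − 48 = +3.38.

+3.38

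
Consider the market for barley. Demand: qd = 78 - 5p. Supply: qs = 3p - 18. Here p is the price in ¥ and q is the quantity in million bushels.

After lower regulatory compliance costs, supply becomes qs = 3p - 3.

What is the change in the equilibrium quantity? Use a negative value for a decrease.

+9.375

Original equilibrium: 78 - 5p = 3p - 18 gives 96 = 8p, so p = 12 and q = 18.
After the shift, demand is qd = 78 - 5p and supply is qs = 3p - 3.
New equilibrium: 78 - 5p = 3p - 3 ⇒ 81 = 8p ⇒ p = 10.125, q = 27.375.
Δq = 27.375 − 18 = +9.375.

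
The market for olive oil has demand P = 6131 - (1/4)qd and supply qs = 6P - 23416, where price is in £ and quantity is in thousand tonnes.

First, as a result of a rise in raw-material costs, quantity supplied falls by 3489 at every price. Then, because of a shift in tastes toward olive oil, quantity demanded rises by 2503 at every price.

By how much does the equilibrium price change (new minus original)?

+599.2

Solve the original market: 24524 - 4P = 6P - 23416, hence P = 4794 and q = 5348.
The shock moves the curves to qd = 27027 - 4P and qs = 6P - 26905.
Clearing the new market: 27027 - 4P = 6P - 26905, so P = 5393.2 and q = 5454.2.
ΔP = 5393.2 − 4794 = +599.2.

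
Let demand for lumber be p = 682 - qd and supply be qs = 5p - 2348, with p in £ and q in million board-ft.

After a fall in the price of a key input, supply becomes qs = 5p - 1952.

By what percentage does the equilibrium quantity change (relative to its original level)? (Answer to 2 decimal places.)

+37.29

Initially, 682 - p = 5p - 2348, so 3030 = 6p and p = 505, q = 177.
After the shift, demand is qd = 682 - p and supply is qs = 5p - 1952.
New equilibrium: 682 - p = 5p - 1952 ⇒ 2634 = 6p ⇒ p = 439, q = 243.
%Δq = (243 − 177) / 177 × 100 = +37.29%.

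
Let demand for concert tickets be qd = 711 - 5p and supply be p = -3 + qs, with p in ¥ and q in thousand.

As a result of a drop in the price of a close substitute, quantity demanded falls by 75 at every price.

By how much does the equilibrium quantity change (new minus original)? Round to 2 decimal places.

-12.50

Before the shock: 711 - 5p = p + 3 ⇒ 708 = 6p ⇒ p = 118, q = 121.
The new curves are qd = 636 - 5p (demand) and qs = p + 3 (supply).
Clearing the new market: 636 - 5p = p + 3, so p = 105.5 and q = 108.5.
Δq = 108.5 − 121 = -12.50.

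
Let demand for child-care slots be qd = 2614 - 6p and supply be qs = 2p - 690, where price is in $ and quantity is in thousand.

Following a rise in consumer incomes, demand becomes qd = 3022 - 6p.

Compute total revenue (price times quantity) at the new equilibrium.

Original equilibrium: 2614 - 6p = 2p - 690 gives 3304 = 8p, so p = 413 and q = 136.
After the shift, demand is qd = 3022 - 6p and supply is qs = 2p - 690.
Equate the new curves: 3022 - 6p = 2p - 690, giving 3712 = 8p, p = 464, q = 238.
New expenditure = 464 × 238 = 110432.

110432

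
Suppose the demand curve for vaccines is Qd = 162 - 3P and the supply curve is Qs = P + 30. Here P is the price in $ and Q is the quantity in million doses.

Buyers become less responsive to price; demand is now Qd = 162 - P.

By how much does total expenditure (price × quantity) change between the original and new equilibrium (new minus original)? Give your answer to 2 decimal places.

+4257.00

Before the shock: 162 - 3P = P + 30 ⇒ 132 = 4P ⇒ P = 33, Q = 63.
With the change applied: demand Qd = 162 - P, supply Qs = P + 30.
Clearing the new market: 162 - P = P + 30, so P = 66 and Q = 96.
Expenditure moves from 33×63 = 2079 to 66×96 = 6336; change = +4257.00.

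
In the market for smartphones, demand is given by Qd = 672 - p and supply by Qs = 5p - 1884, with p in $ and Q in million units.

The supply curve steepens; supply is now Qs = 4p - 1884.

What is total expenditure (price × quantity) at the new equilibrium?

82200.96

Solve the original market: 672 - p = 5p - 1884, hence p = 426 and Q = 246.
The shock moves the curves to Qd = 672 - p and Qs = 4p - 1884.
Setting them equal: 672 - p = 4p - 1884 → 2556 = 5p, so p = 511.2 and Q = 160.8.
New expenditure = 511.2 × 160.8 = 82200.96.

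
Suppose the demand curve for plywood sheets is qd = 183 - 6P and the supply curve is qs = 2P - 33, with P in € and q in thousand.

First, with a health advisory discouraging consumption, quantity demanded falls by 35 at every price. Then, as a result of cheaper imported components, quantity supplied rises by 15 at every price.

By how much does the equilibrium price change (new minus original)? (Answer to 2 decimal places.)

-6.25

Original equilibrium: 183 - 6P = 2P - 33 gives 216 = 8P, so P = 27 and q = 21.
The new curves are qd = 148 - 6P (demand) and qs = 2P - 18 (supply).
Equate the new curves: 148 - 6P = 2P - 18, giving 166 = 8P, P = 20.75, q = 23.5.
ΔP = 20.75 − 27 = -6.25.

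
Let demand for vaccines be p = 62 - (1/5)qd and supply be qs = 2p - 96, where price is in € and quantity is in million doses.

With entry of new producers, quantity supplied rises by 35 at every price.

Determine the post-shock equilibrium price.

Original equilibrium: 310 - 5p = 2p - 96 gives 406 = 7p, so p = 58 and q = 20.
The shock moves the curves to qd = 310 - 5p and qs = 2p - 61.
Setting them equal: 310 - 5p = 2p - 61 → 371 = 7p, so p = 53 and q = 45.

53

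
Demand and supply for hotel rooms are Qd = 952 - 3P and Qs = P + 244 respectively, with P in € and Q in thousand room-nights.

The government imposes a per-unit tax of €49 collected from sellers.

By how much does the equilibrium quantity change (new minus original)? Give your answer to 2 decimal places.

Before the shock: 952 - 3P = P + 244 ⇒ 708 = 4P ⇒ P = 177, Q = 421.
Since sellers keep the price net of the tax, the effective supply curve becomes Qs = P + 195.
Setting them equal: 952 - 3P = P + 195 → 757 = 4P, so P = 189.25 and Q = 384.25.
ΔQ = 384.25 − 421 = -36.75.

-36.75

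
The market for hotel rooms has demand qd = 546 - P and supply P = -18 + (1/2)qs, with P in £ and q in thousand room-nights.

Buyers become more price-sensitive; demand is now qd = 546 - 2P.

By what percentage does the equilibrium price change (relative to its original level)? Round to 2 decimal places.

Solve the original market: 546 - P = 2P + 36, hence P = 170 and q = 376.
After the shift, demand is qd = 546 - 2P and supply is qs = 2P + 36.
Clearing the new market: 546 - 2P = 2P + 36, so P = 127.5 and q = 291.
%ΔP = (127.5 − 170) / 170 × 100 = -25.00%.

-25.00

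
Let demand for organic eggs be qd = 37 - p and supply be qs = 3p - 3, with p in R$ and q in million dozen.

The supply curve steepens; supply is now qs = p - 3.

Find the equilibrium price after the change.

20

Original equilibrium: 37 - p = 3p - 3 gives 40 = 4p, so p = 10 and q = 27.
After the shift, demand is qd = 37 - p and supply is qs = p - 3.
Clearing the new market: 37 - p = p - 3, so p = 20 and q = 17.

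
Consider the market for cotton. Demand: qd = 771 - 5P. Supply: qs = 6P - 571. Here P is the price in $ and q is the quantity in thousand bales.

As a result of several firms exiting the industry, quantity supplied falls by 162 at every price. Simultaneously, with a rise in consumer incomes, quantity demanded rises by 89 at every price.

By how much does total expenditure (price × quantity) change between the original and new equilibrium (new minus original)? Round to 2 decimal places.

+40.11

Initially, 771 - 5P = 6P - 571, so 1342 = 11P and P = 122, q = 161.
The shock moves the curves to qd = 860 - 5P and qs = 6P - 733.
Setting them equal: 860 - 5P = 6P - 733 → 1593 = 11P, so P = 1593/11 ≈ 144.8182 and q = 1495/11 ≈ 135.9091.
Expenditure moves from 122×161 = 19642 to 144.8182×135.9091 = 19682.1074; change = +40.11.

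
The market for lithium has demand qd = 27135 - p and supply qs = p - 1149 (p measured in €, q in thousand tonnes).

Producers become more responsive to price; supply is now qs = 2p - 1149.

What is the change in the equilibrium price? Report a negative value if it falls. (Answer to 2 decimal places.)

Original equilibrium: 27135 - p = p - 1149 gives 28284 = 2p, so p = 14142 and q = 12993.
The new curves are qd = 27135 - p (demand) and qs = 2p - 1149 (supply).
New equilibrium: 27135 - p = 2p - 1149 ⇒ 28284 = 3p ⇒ p = 9428, q = 17707.
Δp = 9428 − 14142 = -4714.00.

-4714.00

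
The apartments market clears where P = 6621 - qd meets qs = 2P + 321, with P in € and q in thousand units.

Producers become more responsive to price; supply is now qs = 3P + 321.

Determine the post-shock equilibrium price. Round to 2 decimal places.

1575.00

Solve the original market: 6621 - P = 2P + 321, hence P = 2100 and q = 4521.
The new curves are qd = 6621 - P (demand) and qs = 3P + 321 (supply).
New equilibrium: 6621 - P = 3P + 321 ⇒ 6300 = 4P ⇒ P = 1575, q = 5046.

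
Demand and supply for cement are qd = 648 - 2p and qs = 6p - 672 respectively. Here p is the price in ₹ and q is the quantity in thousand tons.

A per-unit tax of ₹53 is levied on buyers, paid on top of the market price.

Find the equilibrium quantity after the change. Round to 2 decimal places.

238.50

Solve the original market: 648 - 2p = 6p - 672, hence p = 165 and q = 318.
Since buyers pay the price plus the tax, the effective demand curve becomes qd = 542 - 2p.
Clearing the new market: 542 - 2p = 6p - 672, so p = 151.75 and q = 238.5.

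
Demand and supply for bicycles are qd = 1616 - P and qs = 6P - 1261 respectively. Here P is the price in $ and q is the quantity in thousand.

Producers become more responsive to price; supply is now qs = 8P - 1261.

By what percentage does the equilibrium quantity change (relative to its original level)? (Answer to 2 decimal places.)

+7.58

Original equilibrium: 1616 - P = 6P - 1261 gives 2877 = 7P, so P = 411 and q = 1205.
With the change applied: demand qd = 1616 - P, supply qs = 8P - 1261.
Clearing the new market: 1616 - P = 8P - 1261, so P = 959/3 ≈ 319.6667 and q = 3889/3 ≈ 1296.3333.
%Δq = (1296.3333 − 1205) / 1205 × 100 = +7.58%.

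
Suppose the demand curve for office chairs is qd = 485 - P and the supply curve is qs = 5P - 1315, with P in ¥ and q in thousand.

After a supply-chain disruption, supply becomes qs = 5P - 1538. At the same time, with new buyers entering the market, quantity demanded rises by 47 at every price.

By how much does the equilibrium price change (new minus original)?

+45

Initially, 485 - P = 5P - 1315, so 1800 = 6P and P = 300, q = 185.
After the shift, demand is qd = 532 - P and supply is qs = 5P - 1538.
Equate the new curves: 532 - P = 5P - 1538, giving 2070 = 6P, P = 345, q = 187.
ΔP = 345 − 300 = +45.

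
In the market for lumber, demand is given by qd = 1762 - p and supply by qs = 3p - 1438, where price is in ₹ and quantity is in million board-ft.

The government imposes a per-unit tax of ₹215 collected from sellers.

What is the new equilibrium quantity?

800.75

Solve the original market: 1762 - p = 3p - 1438, hence p = 800 and q = 962.
Since sellers keep the price net of the tax, the effective supply curve becomes qs = 3p - 2083.
Setting them equal: 1762 - p = 3p - 2083 → 3845 = 4p, so p = 961.25 and q = 800.75.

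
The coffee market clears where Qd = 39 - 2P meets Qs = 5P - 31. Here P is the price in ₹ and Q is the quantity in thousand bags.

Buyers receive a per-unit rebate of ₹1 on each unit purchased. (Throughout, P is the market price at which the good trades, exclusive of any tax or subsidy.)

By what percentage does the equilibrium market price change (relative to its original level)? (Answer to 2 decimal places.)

+2.86

Solve the original market: 39 - 2P = 5P - 31, hence P = 10 and Q = 19.
Since buyers' out-of-pocket price is the market price minus the rebate, the effective demand curve becomes Qd = 41 - 2P.
Setting them equal: 41 - 2P = 5P - 31 → 72 = 7P, so P = 72/7 ≈ 10.2857 and Q = 143/7 ≈ 20.4286.
%ΔP = (10.2857 − 10) / 10 × 100 = +2.86%.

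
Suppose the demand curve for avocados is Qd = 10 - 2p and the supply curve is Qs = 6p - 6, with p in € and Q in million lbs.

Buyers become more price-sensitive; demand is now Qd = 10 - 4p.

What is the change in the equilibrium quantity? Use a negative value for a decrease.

-2.4

Initially, 10 - 2p = 6p - 6, so 16 = 8p and p = 2, Q = 6.
After the shift, demand is Qd = 10 - 4p and supply is Qs = 6p - 6.
New equilibrium: 10 - 4p = 6p - 6 ⇒ 16 = 10p ⇒ p = 1.6, Q = 3.6.
ΔQ = 3.6 − 6 = -2.4.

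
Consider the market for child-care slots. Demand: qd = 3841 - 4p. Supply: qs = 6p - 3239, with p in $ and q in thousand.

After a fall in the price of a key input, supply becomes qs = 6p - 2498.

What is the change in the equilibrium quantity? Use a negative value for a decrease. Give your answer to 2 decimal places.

+296.40

Initially, 3841 - 4p = 6p - 3239, so 7080 = 10p and p = 708, q = 1009.
The new curves are qd = 3841 - 4p (demand) and qs = 6p - 2498 (supply).
Equate the new curves: 3841 - 4p = 6p - 2498, giving 6339 = 10p, p = 633.9, q = 1305.4.
Δq = 1305.4 − 1009 = +296.40.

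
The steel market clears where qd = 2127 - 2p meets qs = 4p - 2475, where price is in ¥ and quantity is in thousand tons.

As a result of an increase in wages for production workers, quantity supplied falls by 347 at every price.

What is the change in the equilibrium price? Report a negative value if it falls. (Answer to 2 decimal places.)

+57.83

Solve the original market: 2127 - 2p = 4p - 2475, hence p = 767 and q = 593.
The new curves are qd = 2127 - 2p (demand) and qs = 4p - 2822 (supply).
Clearing the new market: 2127 - 2p = 4p - 2822, so p = 4949/6 ≈ 824.8333 and q = 1432/3 ≈ 477.3333.
Δp = 824.8333 − 767 = +57.83.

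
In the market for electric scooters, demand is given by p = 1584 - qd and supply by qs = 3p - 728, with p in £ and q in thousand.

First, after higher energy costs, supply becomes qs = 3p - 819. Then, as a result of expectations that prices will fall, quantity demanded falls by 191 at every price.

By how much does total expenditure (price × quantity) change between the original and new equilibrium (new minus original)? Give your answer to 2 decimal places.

-116948.00

Initially, 1584 - p = 3p - 728, so 2312 = 4p and p = 578, q = 1006.
The shock moves the curves to qd = 1393 - p and qs = 3p - 819.
New equilibrium: 1393 - p = 3p - 819 ⇒ 2212 = 4p ⇒ p = 553, q = 840.
Expenditure moves from 578×1006 = 581468 to 553×840 = 464520; change = -116948.00.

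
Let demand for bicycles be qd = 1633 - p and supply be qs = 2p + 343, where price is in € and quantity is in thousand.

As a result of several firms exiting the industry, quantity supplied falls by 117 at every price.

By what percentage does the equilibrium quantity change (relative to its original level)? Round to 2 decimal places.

Initially, 1633 - p = 2p + 343, so 1290 = 3p and p = 430, q = 1203.
After the shift, demand is qd = 1633 - p and supply is qs = 2p + 226.
New equilibrium: 1633 - p = 2p + 226 ⇒ 1407 = 3p ⇒ p = 469, q = 1164.
%Δq = (1164 − 1203) / 1203 × 100 = -3.24%.

-3.24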